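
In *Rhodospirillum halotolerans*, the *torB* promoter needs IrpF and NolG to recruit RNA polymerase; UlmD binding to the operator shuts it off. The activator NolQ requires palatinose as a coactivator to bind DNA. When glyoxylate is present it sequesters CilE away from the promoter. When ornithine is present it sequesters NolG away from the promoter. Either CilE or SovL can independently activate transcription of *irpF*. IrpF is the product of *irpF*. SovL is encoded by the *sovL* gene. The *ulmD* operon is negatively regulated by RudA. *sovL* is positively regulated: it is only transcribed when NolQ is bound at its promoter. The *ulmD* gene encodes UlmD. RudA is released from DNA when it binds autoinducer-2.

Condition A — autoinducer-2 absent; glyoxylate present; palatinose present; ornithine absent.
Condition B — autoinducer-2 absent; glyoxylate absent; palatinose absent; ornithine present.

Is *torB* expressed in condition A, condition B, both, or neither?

Condition A:
Autoinducer-2 is absent, so RudA is active.
With repressor RudA bound, *ulmD* is not transcribed.
So UlmD is not produced.
Glyoxylate is present, so CilE is inactive.
Palatinose is present, so NolQ is active.
No repressor is bound and NolQ is active, so *sovL* is transcribed.
So SovL is produced and active.
Activator SovL is present, so *irpF* is transcribed.
So IrpF is produced and active.
Ornithine is absent, so NolG is active.
No repressor is bound and IrpF and NolG are active, so *torB* is transcribed.
→ *torB* is ON in A.
Condition B:
Autoinducer-2 is absent, so RudA is active.
With repressor RudA bound, *ulmD* is not transcribed.
So UlmD is not produced.
Glyoxylate is absent, so CilE is active.
Palatinose is absent, so NolQ is inactive.
Required activator NolQ is absent, so *sovL* is not transcribed.
So SovL is not produced.
Activator CilE is present, so *irpF* is transcribed.
So IrpF is produced and active.
Ornithine is present, so NolG is inactive.
Required activator NolG is absent, so *torB* is not transcribed.
→ *torB* is OFF in B.

A only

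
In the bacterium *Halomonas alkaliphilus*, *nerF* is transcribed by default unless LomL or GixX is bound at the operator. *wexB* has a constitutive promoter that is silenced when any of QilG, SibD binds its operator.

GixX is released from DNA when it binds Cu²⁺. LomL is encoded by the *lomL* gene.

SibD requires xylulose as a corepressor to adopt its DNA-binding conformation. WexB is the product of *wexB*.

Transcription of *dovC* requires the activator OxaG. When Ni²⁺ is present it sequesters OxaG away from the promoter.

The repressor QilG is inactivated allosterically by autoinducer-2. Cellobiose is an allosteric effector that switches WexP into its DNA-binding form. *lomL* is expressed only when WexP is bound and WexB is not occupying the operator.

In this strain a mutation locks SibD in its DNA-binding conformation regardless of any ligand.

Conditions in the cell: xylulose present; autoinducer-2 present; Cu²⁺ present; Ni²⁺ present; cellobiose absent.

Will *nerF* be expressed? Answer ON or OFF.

ON

Cellobiose is absent, so WexP is inactive.
Autoinducer-2 is present, so QilG is inactive.
SibD is constitutively active in this strain.
With repressor SibD bound, *wexB* is not transcribed.
So WexB is not produced.
Required activator WexP is absent, so *lomL* is not transcribed.
So LomL is not produced.
Cu²⁺ is present, so GixX is inactive.
With no repressor bound, *nerF* is transcribed.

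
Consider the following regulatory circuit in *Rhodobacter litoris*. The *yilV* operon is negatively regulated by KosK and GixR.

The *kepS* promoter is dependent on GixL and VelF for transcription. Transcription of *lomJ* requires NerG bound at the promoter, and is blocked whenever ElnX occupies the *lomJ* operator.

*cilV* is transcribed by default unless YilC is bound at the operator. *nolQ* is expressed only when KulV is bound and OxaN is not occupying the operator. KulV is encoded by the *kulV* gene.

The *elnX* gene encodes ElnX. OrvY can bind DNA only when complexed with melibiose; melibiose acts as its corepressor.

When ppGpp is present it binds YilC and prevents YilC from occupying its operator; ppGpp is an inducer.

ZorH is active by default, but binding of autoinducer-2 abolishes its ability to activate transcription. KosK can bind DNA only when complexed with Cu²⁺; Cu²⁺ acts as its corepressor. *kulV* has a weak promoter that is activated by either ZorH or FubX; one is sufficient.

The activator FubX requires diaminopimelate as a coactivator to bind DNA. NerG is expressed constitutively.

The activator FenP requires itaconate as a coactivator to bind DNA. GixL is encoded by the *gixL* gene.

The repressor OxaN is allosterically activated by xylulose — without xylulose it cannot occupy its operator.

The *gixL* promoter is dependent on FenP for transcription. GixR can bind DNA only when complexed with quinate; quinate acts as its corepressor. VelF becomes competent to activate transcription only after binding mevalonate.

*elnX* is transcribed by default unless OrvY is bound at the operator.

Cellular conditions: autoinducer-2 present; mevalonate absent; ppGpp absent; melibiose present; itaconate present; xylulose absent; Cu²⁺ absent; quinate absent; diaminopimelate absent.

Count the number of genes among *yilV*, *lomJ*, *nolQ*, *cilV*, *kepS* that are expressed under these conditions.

Cu²⁺ is absent, so KosK is inactive.
Quinate is absent, so GixR is inactive.
With no repressor bound, *yilV* is transcribed.
→ *yilV* is ON.
Melibiose is present, so OrvY is active.
With repressor OrvY bound, *elnX* is not transcribed.
So ElnX is not produced.
NerG is produced constitutively and is active.
No repressor is bound and NerG is active, so *lomJ* is transcribed.
→ *lomJ* is ON.
Xylulose is absent, so OxaN is inactive.
Autoinducer-2 is present, so ZorH is inactive.
Diaminopimelate is absent, so FubX is inactive.
No activator is available at the *kulV* promoter, so *kulV* is not transcribed.
So KulV is not produced.
Required activator KulV is absent, so *nolQ* is not transcribed.
→ *nolQ* is OFF.
ppGpp is absent, so YilC is active.
With repressor YilC bound, *cilV* is not transcribed.
→ *cilV* is OFF.
Itaconate is present, so FenP is active.
No repressor is bound and FenP is active, so *gixL* is transcribed.
So GixL is produced and active.
Mevalonate is absent, so VelF is inactive.
Required activator VelF is absent, so *kepS* is not transcribed.
→ *kepS* is OFF.
2 of the 5 genes are transcribed.

2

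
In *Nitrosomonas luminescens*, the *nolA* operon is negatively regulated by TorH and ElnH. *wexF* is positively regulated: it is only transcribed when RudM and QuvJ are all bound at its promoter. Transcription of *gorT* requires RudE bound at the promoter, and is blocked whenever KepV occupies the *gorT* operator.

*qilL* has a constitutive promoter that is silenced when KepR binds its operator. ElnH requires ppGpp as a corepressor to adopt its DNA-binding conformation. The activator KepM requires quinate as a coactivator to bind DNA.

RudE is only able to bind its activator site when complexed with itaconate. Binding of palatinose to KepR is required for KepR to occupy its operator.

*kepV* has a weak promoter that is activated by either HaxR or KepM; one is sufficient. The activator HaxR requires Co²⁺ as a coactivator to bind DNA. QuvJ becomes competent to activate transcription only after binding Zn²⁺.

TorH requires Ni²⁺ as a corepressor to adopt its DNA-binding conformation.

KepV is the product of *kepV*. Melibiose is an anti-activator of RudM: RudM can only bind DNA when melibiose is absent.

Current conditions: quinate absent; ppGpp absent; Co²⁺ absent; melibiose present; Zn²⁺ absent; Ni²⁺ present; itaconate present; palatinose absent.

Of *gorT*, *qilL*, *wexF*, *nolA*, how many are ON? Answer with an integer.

Itaconate is present, so RudE is active.
Co²⁺ is absent, so HaxR is inactive.
Quinate is absent, so KepM is inactive.
No activator is available at the *kepV* promoter, so *kepV* is not transcribed.
So KepV is not produced.
No repressor is bound and RudE is active, so *gorT* is transcribed.
→ *gorT* is ON.
Palatinose is absent, so KepR is inactive.
With no repressor bound, *qilL* is transcribed.
→ *qilL* is ON.
Melibiose is present, so RudM is inactive.
Zn²⁺ is absent, so QuvJ is inactive.
Required activator RudM is absent, so *wexF* is not transcribed.
→ *wexF* is OFF.
Ni²⁺ is present, so TorH is active.
ppGpp is absent, so ElnH is inactive.
With repressor TorH bound, *nolA* is not transcribed.
→ *nolA* is OFF.
2 of the 4 genes are transcribed.

2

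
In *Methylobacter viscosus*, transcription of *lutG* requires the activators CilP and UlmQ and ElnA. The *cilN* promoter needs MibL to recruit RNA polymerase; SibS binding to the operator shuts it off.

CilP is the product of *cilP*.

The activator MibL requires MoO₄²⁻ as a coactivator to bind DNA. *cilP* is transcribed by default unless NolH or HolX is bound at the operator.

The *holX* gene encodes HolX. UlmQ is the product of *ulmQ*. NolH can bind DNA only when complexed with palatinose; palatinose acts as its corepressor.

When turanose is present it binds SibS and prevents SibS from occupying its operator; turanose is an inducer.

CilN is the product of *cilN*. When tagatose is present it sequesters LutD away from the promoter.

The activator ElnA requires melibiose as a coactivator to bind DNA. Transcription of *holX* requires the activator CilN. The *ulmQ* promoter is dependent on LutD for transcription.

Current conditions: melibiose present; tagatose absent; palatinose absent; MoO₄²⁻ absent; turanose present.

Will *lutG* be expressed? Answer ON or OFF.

ON

Palatinose is absent, so NolH is inactive.
Turanose is present, so SibS is inactive.
MoO₄²⁻ is absent, so MibL is inactive.
Required activator MibL is absent, so *cilN* is not transcribed.
So CilN is not produced.
Required activator CilN is absent, so *holX* is not transcribed.
So HolX is not produced.
With no repressor bound, *cilP* is transcribed.
So CilP is produced and active.
Tagatose is absent, so LutD is active.
No repressor is bound and LutD is active, so *ulmQ* is transcribed.
So UlmQ is produced and active.
Melibiose is present, so ElnA is active.
No repressor is bound and CilP and UlmQ and ElnA are active, so *lutG* is transcribed.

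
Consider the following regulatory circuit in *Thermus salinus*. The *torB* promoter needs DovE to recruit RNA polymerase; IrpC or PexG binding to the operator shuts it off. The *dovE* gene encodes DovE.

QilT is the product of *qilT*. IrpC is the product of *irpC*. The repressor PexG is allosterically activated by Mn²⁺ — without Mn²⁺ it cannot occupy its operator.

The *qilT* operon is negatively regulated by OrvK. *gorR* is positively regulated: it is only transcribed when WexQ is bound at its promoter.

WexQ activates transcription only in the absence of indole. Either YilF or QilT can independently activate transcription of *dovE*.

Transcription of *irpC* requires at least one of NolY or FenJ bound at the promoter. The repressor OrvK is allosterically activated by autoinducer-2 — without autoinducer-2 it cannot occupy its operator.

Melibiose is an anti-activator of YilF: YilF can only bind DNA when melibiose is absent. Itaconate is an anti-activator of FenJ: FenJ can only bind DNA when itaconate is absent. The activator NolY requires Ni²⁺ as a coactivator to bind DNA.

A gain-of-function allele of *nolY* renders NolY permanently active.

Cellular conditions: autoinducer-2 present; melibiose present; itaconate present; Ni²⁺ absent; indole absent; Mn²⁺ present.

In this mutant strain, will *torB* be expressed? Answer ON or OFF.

NolY is constitutively active in this strain.
Itaconate is present, so FenJ is inactive.
Activator NolY is present, so *irpC* is transcribed.
So IrpC is produced and active.
Mn²⁺ is present, so PexG is active.
Melibiose is present, so YilF is inactive.
Autoinducer-2 is present, so OrvK is active.
With repressor OrvK bound, *qilT* is not transcribed.
So QilT is not produced.
No activator is available at the *dovE* promoter, so *dovE* is not transcribed.
So DovE is not produced.
With repressor IrpC bound, *torB* is not transcribed.

OFF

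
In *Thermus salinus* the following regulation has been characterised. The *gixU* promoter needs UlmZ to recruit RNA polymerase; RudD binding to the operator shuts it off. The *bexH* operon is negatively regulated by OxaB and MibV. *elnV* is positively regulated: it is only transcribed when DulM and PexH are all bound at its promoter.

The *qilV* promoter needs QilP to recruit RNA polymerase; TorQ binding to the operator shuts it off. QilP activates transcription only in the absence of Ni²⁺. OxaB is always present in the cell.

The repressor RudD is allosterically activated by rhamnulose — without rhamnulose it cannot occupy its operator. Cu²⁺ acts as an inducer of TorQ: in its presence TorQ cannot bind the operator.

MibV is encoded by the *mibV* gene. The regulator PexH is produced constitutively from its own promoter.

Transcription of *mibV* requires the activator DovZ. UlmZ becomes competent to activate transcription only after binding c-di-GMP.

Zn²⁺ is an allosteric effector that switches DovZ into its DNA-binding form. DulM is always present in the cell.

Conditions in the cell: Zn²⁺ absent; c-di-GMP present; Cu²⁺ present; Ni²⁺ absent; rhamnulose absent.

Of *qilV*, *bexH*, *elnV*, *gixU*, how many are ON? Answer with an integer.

Cu²⁺ is present, so TorQ is inactive.
Ni²⁺ is absent, so QilP is active.
No repressor is bound and QilP is active, so *qilV* is transcribed.
→ *qilV* is ON.
OxaB is produced constitutively and is active.
Zn²⁺ is absent, so DovZ is inactive.
Required activator DovZ is absent, so *mibV* is not transcribed.
So MibV is not produced.
With repressor OxaB bound, *bexH* is not transcribed.
→ *bexH* is OFF.
DulM is produced constitutively and is active.
PexH is produced constitutively and is active.
No repressor is bound and DulM and PexH are active, so *elnV* is transcribed.
→ *elnV* is ON.
c-di-GMP is present, so UlmZ is active.
Rhamnulose is absent, so RudD is inactive.
No repressor is bound and UlmZ is active, so *gixU* is transcribed.
→ *gixU* is ON.
3 of the 4 genes are transcribed.

3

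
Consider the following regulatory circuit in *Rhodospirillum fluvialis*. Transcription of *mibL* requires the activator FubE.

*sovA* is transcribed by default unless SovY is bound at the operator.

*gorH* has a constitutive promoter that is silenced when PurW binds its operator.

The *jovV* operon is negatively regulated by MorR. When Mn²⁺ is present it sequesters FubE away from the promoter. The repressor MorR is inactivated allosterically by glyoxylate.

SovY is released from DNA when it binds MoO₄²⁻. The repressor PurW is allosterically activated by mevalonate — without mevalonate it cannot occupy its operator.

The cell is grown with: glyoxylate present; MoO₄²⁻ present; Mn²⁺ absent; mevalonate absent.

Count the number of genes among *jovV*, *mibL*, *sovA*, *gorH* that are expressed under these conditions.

Glyoxylate is present, so MorR is inactive.
With no repressor bound, *jovV* is transcribed.
→ *jovV* is ON.
Mn²⁺ is absent, so FubE is active.
No repressor is bound and FubE is active, so *mibL* is transcribed.
→ *mibL* is ON.
MoO₄²⁻ is present, so SovY is inactive.
With no repressor bound, *sovA* is transcribed.
→ *sovA* is ON.
Mevalonate is absent, so PurW is inactive.
With no repressor bound, *gorH* is transcribed.
→ *gorH* is ON.
4 of the 4 genes are transcribed.

4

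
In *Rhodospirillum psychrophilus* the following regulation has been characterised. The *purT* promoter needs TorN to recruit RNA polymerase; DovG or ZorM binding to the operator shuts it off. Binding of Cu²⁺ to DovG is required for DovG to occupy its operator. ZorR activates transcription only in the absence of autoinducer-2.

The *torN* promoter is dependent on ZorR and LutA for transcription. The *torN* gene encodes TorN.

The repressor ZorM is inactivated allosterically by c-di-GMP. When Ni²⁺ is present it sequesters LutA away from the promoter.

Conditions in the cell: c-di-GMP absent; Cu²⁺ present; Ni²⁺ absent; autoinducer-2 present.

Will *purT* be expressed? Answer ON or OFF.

OFF

Autoinducer-2 is present, so ZorR is inactive.
Ni²⁺ is absent, so LutA is active.
Required activator ZorR is absent, so *torN* is not transcribed.
So TorN is not produced.
Cu²⁺ is present, so DovG is active.
c-di-GMP is absent, so ZorM is active.
With repressor DovG bound, *purT* is not transcribed.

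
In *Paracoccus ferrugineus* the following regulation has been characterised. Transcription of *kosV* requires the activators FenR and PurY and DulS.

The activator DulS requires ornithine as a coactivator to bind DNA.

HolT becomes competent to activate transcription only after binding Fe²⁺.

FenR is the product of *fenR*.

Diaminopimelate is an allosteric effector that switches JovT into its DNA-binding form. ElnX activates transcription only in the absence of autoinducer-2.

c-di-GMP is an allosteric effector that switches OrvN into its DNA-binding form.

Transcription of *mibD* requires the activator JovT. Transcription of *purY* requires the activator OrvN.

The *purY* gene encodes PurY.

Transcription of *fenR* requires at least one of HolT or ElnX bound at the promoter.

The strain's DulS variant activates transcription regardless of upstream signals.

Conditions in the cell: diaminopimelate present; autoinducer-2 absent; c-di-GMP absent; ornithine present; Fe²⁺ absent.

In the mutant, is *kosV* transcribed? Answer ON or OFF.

Fe²⁺ is absent, so HolT is inactive.
Autoinducer-2 is absent, so ElnX is active.
Activator ElnX is present, so *fenR* is transcribed.
So FenR is produced and active.
c-di-GMP is absent, so OrvN is inactive.
Required activator OrvN is absent, so *purY* is not transcribed.
So PurY is not produced.
DulS is constitutively active in this strain.
Required activator PurY is absent, so *kosV* is not transcribed.

OFF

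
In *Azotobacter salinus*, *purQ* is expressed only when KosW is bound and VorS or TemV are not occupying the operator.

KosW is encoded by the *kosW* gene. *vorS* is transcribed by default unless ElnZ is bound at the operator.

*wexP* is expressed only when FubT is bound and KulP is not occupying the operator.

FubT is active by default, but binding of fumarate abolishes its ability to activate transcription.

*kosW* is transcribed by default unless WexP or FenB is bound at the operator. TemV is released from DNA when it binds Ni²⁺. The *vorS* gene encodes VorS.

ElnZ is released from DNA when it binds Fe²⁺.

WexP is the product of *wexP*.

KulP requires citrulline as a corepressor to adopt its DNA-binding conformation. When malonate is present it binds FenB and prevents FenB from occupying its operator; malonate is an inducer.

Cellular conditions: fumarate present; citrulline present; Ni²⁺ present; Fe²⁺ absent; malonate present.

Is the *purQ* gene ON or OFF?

Fe²⁺ is absent, so ElnZ is active.
With repressor ElnZ bound, *vorS* is not transcribed.
So VorS is not produced.
Fumarate is present, so FubT is inactive.
Citrulline is present, so KulP is active.
With repressor KulP bound, *wexP* is not transcribed.
So WexP is not produced.
Malonate is present, so FenB is inactive.
With no repressor bound, *kosW* is transcribed.
So KosW is produced and active.
Ni²⁺ is present, so TemV is inactive.
No repressor is bound and KosW is active, so *purQ* is transcribed.

ON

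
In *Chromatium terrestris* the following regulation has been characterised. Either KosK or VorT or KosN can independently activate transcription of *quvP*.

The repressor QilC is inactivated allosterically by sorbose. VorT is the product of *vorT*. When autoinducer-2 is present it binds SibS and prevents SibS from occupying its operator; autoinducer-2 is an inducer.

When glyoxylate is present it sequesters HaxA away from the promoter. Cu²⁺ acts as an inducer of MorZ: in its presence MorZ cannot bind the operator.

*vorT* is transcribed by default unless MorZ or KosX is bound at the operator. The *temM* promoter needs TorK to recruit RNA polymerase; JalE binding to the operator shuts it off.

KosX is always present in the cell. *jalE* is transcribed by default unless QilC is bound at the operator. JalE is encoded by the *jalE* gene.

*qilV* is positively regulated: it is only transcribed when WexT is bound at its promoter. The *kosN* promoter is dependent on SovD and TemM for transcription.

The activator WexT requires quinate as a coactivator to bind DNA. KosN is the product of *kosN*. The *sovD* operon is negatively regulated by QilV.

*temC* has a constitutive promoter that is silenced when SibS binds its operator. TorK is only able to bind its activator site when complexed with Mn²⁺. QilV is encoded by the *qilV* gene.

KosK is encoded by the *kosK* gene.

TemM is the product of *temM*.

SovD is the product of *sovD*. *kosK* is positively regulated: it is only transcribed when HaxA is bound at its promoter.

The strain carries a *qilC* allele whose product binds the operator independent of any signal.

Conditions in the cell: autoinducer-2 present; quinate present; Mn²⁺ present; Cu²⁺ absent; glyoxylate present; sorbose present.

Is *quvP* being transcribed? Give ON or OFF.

Glyoxylate is present, so HaxA is inactive.
Required activator HaxA is absent, so *kosK* is not transcribed.
So KosK is not produced.
Cu²⁺ is absent, so MorZ is active.
KosX is produced constitutively and is active.
With repressor MorZ bound, *vorT* is not transcribed.
So VorT is not produced.
Quinate is present, so WexT is active.
No repressor is bound and WexT is active, so *qilV* is transcribed.
So QilV is produced and active.
With repressor QilV bound, *sovD* is not transcribed.
So SovD is not produced.
QilC is constitutively active in this strain.
With repressor QilC bound, *jalE* is not transcribed.
So JalE is not produced.
Mn²⁺ is present, so TorK is active.
No repressor is bound and TorK is active, so *temM* is transcribed.
So TemM is produced and active.
Required activator SovD is absent, so *kosN* is not transcribed.
So KosN is not produced.
No activator is available at the *quvP* promoter, so *quvP* is not transcribed.

OFF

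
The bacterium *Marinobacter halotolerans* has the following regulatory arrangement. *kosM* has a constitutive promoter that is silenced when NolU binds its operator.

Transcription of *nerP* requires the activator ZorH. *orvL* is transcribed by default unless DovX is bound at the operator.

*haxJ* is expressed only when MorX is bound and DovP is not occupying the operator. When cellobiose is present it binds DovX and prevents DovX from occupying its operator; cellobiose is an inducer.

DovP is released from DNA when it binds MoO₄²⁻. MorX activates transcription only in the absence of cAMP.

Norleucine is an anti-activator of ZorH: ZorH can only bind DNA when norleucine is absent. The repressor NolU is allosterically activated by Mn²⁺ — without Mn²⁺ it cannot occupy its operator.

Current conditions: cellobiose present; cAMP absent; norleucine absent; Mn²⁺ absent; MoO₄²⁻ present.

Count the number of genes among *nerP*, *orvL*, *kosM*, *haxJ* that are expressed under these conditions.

Norleucine is absent, so ZorH is active.
No repressor is bound and ZorH is active, so *nerP* is transcribed.
→ *nerP* is ON.
Cellobiose is present, so DovX is inactive.
With no repressor bound, *orvL* is transcribed.
→ *orvL* is ON.
Mn²⁺ is absent, so NolU is inactive.
With no repressor bound, *kosM* is transcribed.
→ *kosM* is ON.
MoO₄²⁻ is present, so DovP is inactive.
cAMP is absent, so MorX is active.
No repressor is bound and MorX is active, so *haxJ* is transcribed.
→ *haxJ* is ON.
4 of the 4 genes are transcribed.

4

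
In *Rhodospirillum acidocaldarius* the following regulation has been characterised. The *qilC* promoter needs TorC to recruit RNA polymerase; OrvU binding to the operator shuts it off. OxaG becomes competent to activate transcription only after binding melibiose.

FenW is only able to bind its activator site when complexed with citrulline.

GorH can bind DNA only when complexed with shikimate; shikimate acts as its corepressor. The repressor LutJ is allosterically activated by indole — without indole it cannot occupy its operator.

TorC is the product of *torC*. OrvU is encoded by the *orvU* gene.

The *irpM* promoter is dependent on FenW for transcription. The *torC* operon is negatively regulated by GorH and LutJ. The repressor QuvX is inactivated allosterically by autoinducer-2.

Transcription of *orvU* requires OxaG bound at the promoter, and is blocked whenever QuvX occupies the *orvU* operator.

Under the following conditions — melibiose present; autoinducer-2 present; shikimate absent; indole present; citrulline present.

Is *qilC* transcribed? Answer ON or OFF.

Shikimate is absent, so GorH is inactive.
Indole is present, so LutJ is active.
With repressor LutJ bound, *torC* is not transcribed.
So TorC is not produced.
Autoinducer-2 is present, so QuvX is inactive.
Melibiose is present, so OxaG is active.
No repressor is bound and OxaG is active, so *orvU* is transcribed.
So OrvU is produced and active.
With repressor OrvU bound, *qilC* is not transcribed.

OFF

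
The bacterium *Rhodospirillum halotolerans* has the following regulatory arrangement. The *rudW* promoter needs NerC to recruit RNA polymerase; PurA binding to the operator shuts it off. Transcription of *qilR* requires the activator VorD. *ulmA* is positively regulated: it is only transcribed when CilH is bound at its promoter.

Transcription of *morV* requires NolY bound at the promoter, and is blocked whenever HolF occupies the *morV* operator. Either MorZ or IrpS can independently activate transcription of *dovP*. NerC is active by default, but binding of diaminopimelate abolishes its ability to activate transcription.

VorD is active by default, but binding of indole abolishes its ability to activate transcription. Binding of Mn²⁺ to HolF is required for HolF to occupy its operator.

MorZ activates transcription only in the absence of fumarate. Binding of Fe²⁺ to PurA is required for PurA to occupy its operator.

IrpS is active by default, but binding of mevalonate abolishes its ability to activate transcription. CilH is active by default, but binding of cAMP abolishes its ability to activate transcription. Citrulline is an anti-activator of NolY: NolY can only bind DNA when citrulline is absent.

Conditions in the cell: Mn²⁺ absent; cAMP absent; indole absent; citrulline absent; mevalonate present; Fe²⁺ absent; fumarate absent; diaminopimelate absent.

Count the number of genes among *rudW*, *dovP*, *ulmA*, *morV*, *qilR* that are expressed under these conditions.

Fe²⁺ is absent, so PurA is inactive.
Diaminopimelate is absent, so NerC is active.
No repressor is bound and NerC is active, so *rudW* is transcribed.
→ *rudW* is ON.
Fumarate is absent, so MorZ is active.
Mevalonate is present, so IrpS is inactive.
Activator MorZ is present, so *dovP* is transcribed.
→ *dovP* is ON.
cAMP is absent, so CilH is active.
No repressor is bound and CilH is active, so *ulmA* is transcribed.
→ *ulmA* is ON.
Citrulline is absent, so NolY is active.
Mn²⁺ is absent, so HolF is inactive.
No repressor is bound and NolY is active, so *morV* is transcribed.
→ *morV* is ON.
Indole is absent, so VorD is active.
No repressor is bound and VorD is active, so *qilR* is transcribed.
→ *qilR* is ON.
5 of the 5 genes are transcribed.

5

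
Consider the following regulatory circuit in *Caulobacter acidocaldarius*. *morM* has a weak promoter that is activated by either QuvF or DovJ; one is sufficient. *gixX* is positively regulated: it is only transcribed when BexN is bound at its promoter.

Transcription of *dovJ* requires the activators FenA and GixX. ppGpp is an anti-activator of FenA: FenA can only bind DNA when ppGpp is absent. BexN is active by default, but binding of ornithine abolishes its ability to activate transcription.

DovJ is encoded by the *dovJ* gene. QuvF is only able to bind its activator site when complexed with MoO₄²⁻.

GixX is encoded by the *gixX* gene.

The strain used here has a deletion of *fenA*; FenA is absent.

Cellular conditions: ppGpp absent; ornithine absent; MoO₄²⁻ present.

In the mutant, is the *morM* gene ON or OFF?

MoO₄²⁻ is present, so QuvF is active.
FenA is non-functional in this strain, so it has no effect.
Ornithine is absent, so BexN is active.
No repressor is bound and BexN is active, so *gixX* is transcribed.
So GixX is produced and active.
Required activator FenA is absent, so *dovJ* is not transcribed.
So DovJ is not produced.
Activator QuvF is present, so *morM* is transcribed.

ON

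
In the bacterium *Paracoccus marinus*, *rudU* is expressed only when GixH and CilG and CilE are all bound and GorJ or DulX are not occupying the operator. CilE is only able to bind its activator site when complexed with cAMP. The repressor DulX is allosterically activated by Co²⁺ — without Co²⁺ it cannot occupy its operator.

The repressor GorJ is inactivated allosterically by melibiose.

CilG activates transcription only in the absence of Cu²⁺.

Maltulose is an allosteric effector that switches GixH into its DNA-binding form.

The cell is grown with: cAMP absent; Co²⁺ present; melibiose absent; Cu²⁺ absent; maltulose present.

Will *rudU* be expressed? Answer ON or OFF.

OFF

Melibiose is absent, so GorJ is active.
Co²⁺ is present, so DulX is active.
Maltulose is present, so GixH is active.
Cu²⁺ is absent, so CilG is active.
cAMP is absent, so CilE is inactive.
With repressor GorJ bound, *rudU* is not transcribed.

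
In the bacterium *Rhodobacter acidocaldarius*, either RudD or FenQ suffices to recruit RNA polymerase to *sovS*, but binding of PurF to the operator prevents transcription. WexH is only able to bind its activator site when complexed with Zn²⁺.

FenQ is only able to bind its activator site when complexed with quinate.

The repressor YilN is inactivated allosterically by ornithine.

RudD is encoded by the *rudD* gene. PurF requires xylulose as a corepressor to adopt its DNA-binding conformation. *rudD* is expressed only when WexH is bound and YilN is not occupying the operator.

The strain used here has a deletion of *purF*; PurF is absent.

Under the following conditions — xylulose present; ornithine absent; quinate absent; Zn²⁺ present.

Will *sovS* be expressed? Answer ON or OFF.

OFF

Ornithine is absent, so YilN is active.
Zn²⁺ is present, so WexH is active.
With repressor YilN bound, *rudD* is not transcribed.
So RudD is not produced.
Quinate is absent, so FenQ is inactive.
PurF is non-functional in this strain, so it has no effect.
No activator is available at the *sovS* promoter, so *sovS* is not transcribed.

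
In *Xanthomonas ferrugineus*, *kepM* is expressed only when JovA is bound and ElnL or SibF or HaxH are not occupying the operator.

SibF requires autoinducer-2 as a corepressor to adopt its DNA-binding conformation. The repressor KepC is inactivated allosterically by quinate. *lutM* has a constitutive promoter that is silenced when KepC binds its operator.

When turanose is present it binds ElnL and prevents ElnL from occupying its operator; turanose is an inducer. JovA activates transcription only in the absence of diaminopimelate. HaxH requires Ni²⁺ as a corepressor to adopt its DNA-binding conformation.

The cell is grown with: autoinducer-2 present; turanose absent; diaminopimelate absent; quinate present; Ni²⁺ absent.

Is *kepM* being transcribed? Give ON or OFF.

OFF

Diaminopimelate is absent, so JovA is active.
Turanose is absent, so ElnL is active.
Autoinducer-2 is present, so SibF is active.
Ni²⁺ is absent, so HaxH is inactive.
With repressor ElnL bound, *kepM* is not transcribed.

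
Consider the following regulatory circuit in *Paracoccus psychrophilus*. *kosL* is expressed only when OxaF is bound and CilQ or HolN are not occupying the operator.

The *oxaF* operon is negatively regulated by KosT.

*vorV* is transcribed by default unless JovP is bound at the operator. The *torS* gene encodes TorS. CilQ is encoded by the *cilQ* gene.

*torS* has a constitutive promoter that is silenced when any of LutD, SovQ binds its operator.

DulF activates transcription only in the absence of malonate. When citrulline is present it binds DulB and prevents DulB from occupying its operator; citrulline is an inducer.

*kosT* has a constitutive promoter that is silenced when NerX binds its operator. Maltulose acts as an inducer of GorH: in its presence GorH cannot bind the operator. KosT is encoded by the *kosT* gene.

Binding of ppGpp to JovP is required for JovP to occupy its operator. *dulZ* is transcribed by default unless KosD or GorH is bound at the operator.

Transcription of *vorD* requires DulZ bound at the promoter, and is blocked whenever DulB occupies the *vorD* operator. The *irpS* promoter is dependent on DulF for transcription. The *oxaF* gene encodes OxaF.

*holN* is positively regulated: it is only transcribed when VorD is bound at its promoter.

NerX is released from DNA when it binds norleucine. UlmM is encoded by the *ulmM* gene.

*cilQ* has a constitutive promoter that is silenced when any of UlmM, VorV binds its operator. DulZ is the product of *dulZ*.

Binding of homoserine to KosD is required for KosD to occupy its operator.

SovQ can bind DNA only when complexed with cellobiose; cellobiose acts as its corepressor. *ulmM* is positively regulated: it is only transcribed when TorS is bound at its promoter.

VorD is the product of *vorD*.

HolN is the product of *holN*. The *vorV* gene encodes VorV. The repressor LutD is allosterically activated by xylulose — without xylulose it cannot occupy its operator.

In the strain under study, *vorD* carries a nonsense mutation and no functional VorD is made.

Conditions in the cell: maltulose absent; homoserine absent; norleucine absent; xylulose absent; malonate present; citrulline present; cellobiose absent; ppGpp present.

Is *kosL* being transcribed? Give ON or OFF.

ON

Norleucine is absent, so NerX is active.
With repressor NerX bound, *kosT* is not transcribed.
So KosT is not produced.
With no repressor bound, *oxaF* is transcribed.
So OxaF is produced and active.
Xylulose is absent, so LutD is inactive.
Cellobiose is absent, so SovQ is inactive.
With no repressor bound, *torS* is transcribed.
So TorS is produced and active.
No repressor is bound and TorS is active, so *ulmM* is transcribed.
So UlmM is produced and active.
ppGpp is present, so JovP is active.
With repressor JovP bound, *vorV* is not transcribed.
So VorV is not produced.
With repressor UlmM bound, *cilQ* is not transcribed.
So CilQ is not produced.
VorD is non-functional in this strain, so it has no effect.
Required activator VorD is absent, so *holN* is not transcribed.
So HolN is not produced.
No repressor is bound and OxaF is active, so *kosL* is transcribed.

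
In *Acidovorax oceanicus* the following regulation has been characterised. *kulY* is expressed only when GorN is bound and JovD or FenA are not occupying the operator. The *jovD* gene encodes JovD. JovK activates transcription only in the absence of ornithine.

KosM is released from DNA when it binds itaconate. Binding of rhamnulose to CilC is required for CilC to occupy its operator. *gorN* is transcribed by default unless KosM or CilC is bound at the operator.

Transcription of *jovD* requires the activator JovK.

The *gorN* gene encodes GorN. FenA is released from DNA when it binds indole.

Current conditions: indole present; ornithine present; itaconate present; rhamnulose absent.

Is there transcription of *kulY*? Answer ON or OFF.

Itaconate is present, so KosM is inactive.
Rhamnulose is absent, so CilC is inactive.
With no repressor bound, *gorN* is transcribed.
So GorN is produced and active.
Ornithine is present, so JovK is inactive.
Required activator JovK is absent, so *jovD* is not transcribed.
So JovD is not produced.
Indole is present, so FenA is inactive.
No repressor is bound and GorN is active, so *kulY* is transcribed.

ON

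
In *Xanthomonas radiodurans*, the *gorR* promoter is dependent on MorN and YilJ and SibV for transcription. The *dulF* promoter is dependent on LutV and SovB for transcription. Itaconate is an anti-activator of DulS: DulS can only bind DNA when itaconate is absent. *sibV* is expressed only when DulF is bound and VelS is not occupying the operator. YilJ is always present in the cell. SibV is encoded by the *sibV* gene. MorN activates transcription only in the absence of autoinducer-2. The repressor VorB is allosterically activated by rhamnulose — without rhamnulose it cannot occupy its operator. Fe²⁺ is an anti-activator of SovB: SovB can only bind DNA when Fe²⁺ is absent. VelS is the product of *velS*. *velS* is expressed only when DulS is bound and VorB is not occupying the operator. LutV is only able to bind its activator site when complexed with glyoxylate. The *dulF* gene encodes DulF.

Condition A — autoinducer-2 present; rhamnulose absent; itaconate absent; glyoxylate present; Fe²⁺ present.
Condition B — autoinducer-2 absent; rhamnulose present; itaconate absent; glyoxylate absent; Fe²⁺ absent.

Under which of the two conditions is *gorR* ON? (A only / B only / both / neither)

Condition A:
Autoinducer-2 is present, so MorN is inactive.
YilJ is produced constitutively and is active.
Rhamnulose is absent, so VorB is inactive.
Itaconate is absent, so DulS is active.
No repressor is bound and DulS is active, so *velS* is transcribed.
So VelS is produced and active.
Glyoxylate is present, so LutV is active.
Fe²⁺ is present, so SovB is inactive.
Required activator SovB is absent, so *dulF* is not transcribed.
So DulF is not produced.
With repressor VelS bound, *sibV* is not transcribed.
So SibV is not produced.
Required activator MorN is absent, so *gorR* is not transcribed.
→ *gorR* is OFF in A.
Condition B:
Autoinducer-2 is absent, so MorN is active.
YilJ is produced constitutively and is active.
Rhamnulose is present, so VorB is active.
Itaconate is absent, so DulS is active.
With repressor VorB bound, *velS* is not transcribed.
So VelS is not produced.
Glyoxylate is absent, so LutV is inactive.
Fe²⁺ is absent, so SovB is active.
Required activator LutV is absent, so *dulF* is not transcribed.
So DulF is not produced.
Required activator DulF is absent, so *sibV* is not transcribed.
So SibV is not produced.
Required activator SibV is absent, so *gorR* is not transcribed.
→ *gorR* is OFF in B.

neither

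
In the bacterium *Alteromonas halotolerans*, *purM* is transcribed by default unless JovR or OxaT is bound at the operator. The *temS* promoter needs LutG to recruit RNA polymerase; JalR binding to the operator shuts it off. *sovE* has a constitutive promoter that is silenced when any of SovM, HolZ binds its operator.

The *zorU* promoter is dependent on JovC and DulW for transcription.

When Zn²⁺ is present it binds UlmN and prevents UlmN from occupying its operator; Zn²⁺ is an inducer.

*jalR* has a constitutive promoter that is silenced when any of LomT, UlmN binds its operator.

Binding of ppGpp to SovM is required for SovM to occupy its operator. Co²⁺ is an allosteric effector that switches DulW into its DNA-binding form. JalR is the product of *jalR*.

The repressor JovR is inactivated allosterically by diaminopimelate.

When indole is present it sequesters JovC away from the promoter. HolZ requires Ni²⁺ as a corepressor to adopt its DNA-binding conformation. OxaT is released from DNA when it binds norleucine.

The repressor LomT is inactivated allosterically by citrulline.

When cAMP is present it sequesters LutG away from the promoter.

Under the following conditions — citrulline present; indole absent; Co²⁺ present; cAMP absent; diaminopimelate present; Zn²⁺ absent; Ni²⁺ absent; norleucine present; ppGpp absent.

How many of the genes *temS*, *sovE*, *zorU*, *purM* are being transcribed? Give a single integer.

Citrulline is present, so LomT is inactive.
Zn²⁺ is absent, so UlmN is active.
With repressor UlmN bound, *jalR* is not transcribed.
So JalR is not produced.
cAMP is absent, so LutG is active.
No repressor is bound and LutG is active, so *temS* is transcribed.
→ *temS* is ON.
ppGpp is absent, so SovM is inactive.
Ni²⁺ is absent, so HolZ is inactive.
With no repressor bound, *sovE* is transcribed.
→ *sovE* is ON.
Indole is absent, so JovC is active.
Co²⁺ is present, so DulW is active.
No repressor is bound and JovC and DulW are active, so *zorU* is transcribed.
→ *zorU* is ON.
Diaminopimelate is present, so JovR is inactive.
Norleucine is present, so OxaT is inactive.
With no repressor bound, *purM* is transcribed.
→ *purM* is ON.
4 of the 4 genes are transcribed.

4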